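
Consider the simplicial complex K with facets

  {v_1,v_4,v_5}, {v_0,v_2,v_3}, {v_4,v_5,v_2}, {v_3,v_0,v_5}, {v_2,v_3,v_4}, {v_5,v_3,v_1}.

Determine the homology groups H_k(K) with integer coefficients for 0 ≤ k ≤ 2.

K has 6 vertices, 12 edges, 6 triangles.
rank ∂_0 = 0, rank ∂_1 = 5 ⇒ b_0 = 6 − 0 − 5 = 1; all invariant factors of ∂_1 are 1 so no torsion. So H_0 = Z.
rank ∂_1 = 5, rank ∂_2 = 6 ⇒ b_1 = 12 − 5 − 6 = 1; all invariant factors of ∂_2 are 1 so no torsion. So H_1 = Z.
rank ∂_2 = 6, rank ∂_3 = 0 ⇒ b_2 = 6 − 6 − 0 = 0. So H_2 = 0.

H_0 = Z,  H_1 = Z,  H_2 = 0.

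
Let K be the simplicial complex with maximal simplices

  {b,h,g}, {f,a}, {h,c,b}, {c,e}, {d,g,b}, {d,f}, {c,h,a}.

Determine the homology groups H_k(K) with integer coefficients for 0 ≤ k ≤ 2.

H_0 ≅ Z,  H_1 ≅ Z,  H_2 = 0.

Order the vertices as a < b < c < d < e < f < g < h. Listing each simplex with vertices in this order, K has dimension 2 with simplices:

  0-simplices (8): a, b, c, d, e, f, g, h
  1-simplices (12): ac, af, ah, bc, bd, bg, bh, ce, ch, df, dg, gh
  2-simplices (4): ach, bch, bdg, bgh

giving chain groups C_0 ≅ Z^8, C_1 ≅ Z^12, C_2 ≅ Z^4.

Boundary ∂_1: C_1 → C_0 is given by ∂[p,q] = [q] − [p]. For instance
  ∂bd = d − b.
The resulting 8×12 matrix has rank 7, and its Smith normal form has invariant factors (1,1,1,1,1,1,1).

∂_2: C_2 → C_1 sends each 2-simplex [p,q,r] to [q,r] − [p,r] + [p,q]. For instance
  ∂ach = ch − ah + ac,
  ∂bgh = gh − bh + bg.
The 12×4 boundary matrix has rank 4 and Smith normal form diag(1,1,1,1).

Computing H_k = (kernel of ∂_k) / (image of ∂_{k+1}):

  H_0: rank C_0 − rank ∂_1 = 8 − 7 = 1, and the invariant factors of ∂_1 are all 1, so H_0 = Z.
  H_1: rank ker ∂_1 − rank ∂_2 = (12 − 7) − 4 = 1, and the invariant factors of ∂_2 are all 1, so H_1 = Z.
  H_2: rank ker ∂_2 − rank ∂_3 = (4 − 4) − 0 = 0, and there is no ∂_3, so H_2 = 0.

As a check, the Euler characteristic is 8 − 12 + 4 = 0, which agrees with 1 − 1 + 0 = 0.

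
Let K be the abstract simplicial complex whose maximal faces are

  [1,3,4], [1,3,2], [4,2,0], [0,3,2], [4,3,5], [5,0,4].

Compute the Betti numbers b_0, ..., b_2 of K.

We work with the vertex ordering 0 < 1 < 2 < 3 < 4 < 5. The simplices of K, each written with vertices in increasing order, are:

  0-simplices (6): [0], [1], [2], [3], [4], [5]
  1-simplices (12): [0,2], [0,3], [0,4], [0,5], [1,2], [1,3], [1,4], [2,3], [2,4], [3,4], [3,5], [4,5]
  2-simplices (6): [0,2,3], [0,2,4], [0,4,5], [1,2,3], [1,3,4], [3,4,5]

so the chain groups are C_0 ≅ Z^6, C_1 ≅ Z^12, C_2 ≅ Z^6.

The boundary map ∂_1: C_1 → C_0 maps an edge to its endpoints' difference, ∂[p,q] = q − p. For instance
  ∂[4,5] = [5] − [4].
As a 6×12 matrix over Z this has rank 5, with invariant factors (1,1,1,1,1).

Boundary ∂_2: C_2 → C_1 maps a triangle to the signed sum of its edges. For instance
  ∂[3,4,5] = [4,5] − [3,5] + [3,4],
  ∂[0,2,3] = [2,3] − [0,3] + [0,2].
This gives a 12×6 integer matrix of rank 6; reducing to Smith normal form yields diagonal entries (1,1,1,1,1,1).

Reading off H_k = ker ∂_k / im ∂_{k+1}:

  H_0: rank C_0 − rank ∂_1 = 6 − 5 = 1, and the invariant factors of ∂_1 are all 1, so H_0 ≅ Z.
  H_1: rank ker ∂_1 − rank ∂_2 = (12 − 5) − 6 = 1, and the invariant factors of ∂_2 are all 1, so H_1 ≅ Z.
  H_2: rank ker ∂_2 − rank ∂_3 = (6 − 6) − 0 = 0, and there is no ∂_3, so H_2 ≅ 0.

(K is a triangulation of the cylinder S^1 x I.)

Hence the Betti numbers are b_0 = 1, b_1 = 1, b_2 = 0.

b_0 = 1, b_1 = 1, b_2 = 0.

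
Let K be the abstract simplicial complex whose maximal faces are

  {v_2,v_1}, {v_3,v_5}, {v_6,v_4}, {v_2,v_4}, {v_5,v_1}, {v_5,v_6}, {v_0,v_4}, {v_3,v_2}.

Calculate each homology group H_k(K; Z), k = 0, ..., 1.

H_0 = Z,  H_1 = Z^2.

We work with the vertex ordering v_0 < v_1 < v_2 < v_3 < v_4 < v_5 < v_6. The simplices of K, each written with vertices in increasing order, are:

  0-simplices (7): [v_0], [v_1], [v_2], [v_3], [v_4], [v_5], [v_6]
  1-simplices (8): [v_0,v_4], [v_1,v_2], [v_1,v_5], [v_2,v_3], [v_2,v_4], [v_3,v_5], [v_4,v_6], [v_5,v_6]

giving chain groups C_0 ≅ Z^7, C_1 ≅ Z^8.

∂_1: C_1 → C_0 maps an edge to its endpoints' difference, ∂[p,q] = q − p. For instance
  ∂[v_1,v_2] = [v_2] − [v_1].
The resulting 7×8 matrix has rank 6, and its Smith normal form has invariant factors (1,1,1,1,1,1).

Reading off H_k = ker ∂_k / im ∂_{k+1}:

  H_0: rank C_0 − rank ∂_1 = 7 − 6 = 1, and the invariant factors of ∂_1 are all 1, so H_0 = Z.
  H_1: rank ker ∂_1 − rank ∂_2 = (8 − 6) − 0 = 2, and there is no ∂_2, so H_1 = Z^2.

As a check, the Euler characteristic is 7 − 8 = -1, which agrees with 1 − 2 = -1.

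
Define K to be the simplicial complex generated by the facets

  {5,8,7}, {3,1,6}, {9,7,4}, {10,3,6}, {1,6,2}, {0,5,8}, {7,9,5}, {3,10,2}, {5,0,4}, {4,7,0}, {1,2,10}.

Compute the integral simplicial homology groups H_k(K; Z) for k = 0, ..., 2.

Fix the vertex order 0 < 1 < 2 < 3 < 4 < 5 < 6 < 7 < 8 < 9 < 10 and write every simplex with vertices in increasing order. Then dim K = 2 and the simplices of K are:

  0-simplices (11): [0], [1], [2], [3], [4], [5], [6], [7], [8], [9], [10]
  1-simplices (22): [0,4], [0,5], [0,7], [0,8], [1,2], [1,3], [1,6], [1,10], [2,3], [2,6], [2,10], [3,6], [3,10], [4,5], [4,7], [4,9], [5,7], [5,8], [5,9], [6,10], [7,8], [7,9]
  2-simplices (11): [0,4,5], [0,4,7], [0,5,8], [1,2,6], [1,2,10], [1,3,6], [2,3,10], [3,6,10], [4,7,9], [5,7,8], [5,7,9]

giving chain groups C_0 ≅ Z^11, C_1 ≅ Z^22, C_2 ≅ Z^11.

Boundary ∂_1: C_1 → C_0 is given by ∂[p,q] = [q] − [p]. For instance
  ∂[4,9] = [9] − [4].
The 11×22 boundary matrix has rank 9 and Smith normal form diag(1,1,1,1,1,1,1,1,1).

∂_2: C_2 → C_1 acts by ∂[p,q,r] = [q,r] − [p,r] + [p,q]. For instance
  ∂[0,4,7] = [4,7] − [0,7] + [0,4],
  ∂[0,5,8] = [5,8] − [0,8] + [0,5].
As a 22×11 matrix over Z this has rank 11, with invariant factors (1,1,1,1,1,1,1,1,1,1,1).

Now H_k = ker ∂_k / im ∂_{k+1}, so:

  H_0: rank C_0 − rank ∂_1 = 11 − 9 = 2, and the invariant factors of ∂_1 are all 1, so H_0 ≅ Z^2.
  H_1: rank ker ∂_1 − rank ∂_2 = (22 − 9) − 11 = 2, and the invariant factors of ∂_2 are all 1, so H_1 ≅ Z^2.
  H_2: rank ker ∂_2 − rank ∂_3 = (11 − 11) − 0 = 0, and there is no ∂_3, so H_2 ≅ 0.

As a check, the Euler characteristic is 11 − 22 + 11 = 0, which agrees with 2 − 2 + 0 = 0.

H_0 = Z^2,  H_1 = Z^2,  H_2 = 0.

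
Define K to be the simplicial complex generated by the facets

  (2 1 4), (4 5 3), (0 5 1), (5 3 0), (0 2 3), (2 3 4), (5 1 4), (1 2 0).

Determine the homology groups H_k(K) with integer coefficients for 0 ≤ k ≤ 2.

H_0 ≅ Z,  H_1 = 0,  H_2 ≅ Z.

Take the total order 0 < 1 < 2 < 3 < 4 < 5 on the vertex set. Then K (dimension 2) consists of the simplices:

  0-simplices (6): [0], [1], [2], [3], [4], [5]
  1-simplices (12): [0,1], [0,2], [0,3], [0,5], [1,2], [1,4], [1,5], [2,3], [2,4], [3,4], [3,5], [4,5]
  2-simplices (8): [0,1,2], [0,1,5], [0,2,3], [0,3,5], [1,2,4], [1,4,5], [2,3,4], [3,4,5]

Hence C_0 ≅ Z^6, C_1 ≅ Z^12, C_2 ≅ Z^8.

Boundary ∂_1: C_1 → C_0 is given by ∂[p,q] = [q] − [p]. For instance
  ∂[3,5] = [5] − [3].
The resulting 6×12 matrix has rank 5, and its Smith normal form has invariant factors (1,1,1,1,1).

Boundary ∂_2: C_2 → C_1 sends each 2-simplex [p,q,r] to [q,r] − [p,r] + [p,q]. For instance
  ∂[1,2,4] = [2,4] − [1,4] + [1,2],
  ∂[1,4,5] = [4,5] − [1,5] + [1,4].
The 12×8 boundary matrix has rank 7 and Smith normal form diag(1,1,1,1,1,1,1).

From H_k ≅ ker(∂_k) / im(∂_{k+1}) we obtain:

  H_0: rank C_0 − rank ∂_1 = 6 − 5 = 1, and the invariant factors of ∂_1 are all 1, so H_0 = Z.
  H_1: rank ker ∂_1 − rank ∂_2 = (12 − 5) − 7 = 0, and the invariant factors of ∂_2 are all 1, so H_1 = 0.
  H_2: rank ker ∂_2 − rank ∂_3 = (8 − 7) − 0 = 1, and there is no ∂_3, so H_2 = Z.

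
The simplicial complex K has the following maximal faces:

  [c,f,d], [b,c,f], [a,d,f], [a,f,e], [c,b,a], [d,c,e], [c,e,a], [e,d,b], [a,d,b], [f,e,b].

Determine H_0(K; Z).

H_0 ≅ Z.

Order the vertices as a < b < c < d < e < f. Listing each simplex with vertices in this order, K has dimension 2 with simplices:

  0-simplices (6): a, b, c, d, e, f
  1-simplices (15): ab, ac, ad, ae, af, bc, bd, be, bf, cd, ce, cf, de, df, ef
  2-simplices (10): abc, abd, ace, adf, aef, bcf, bde, bef, cde, cdf

Hence C_0 ≅ Z^6, C_1 ≅ Z^15, C_2 ≅ Z^10.

Boundary ∂_1: C_1 → C_0 sends each edge [p,q] (with p < q) to q − p. For instance
  ∂ad = d − a.
This gives a 6×15 integer matrix of rank 5; reducing to Smith normal form yields diagonal entries (1,1,1,1,1).

Boundary ∂_2: C_2 → C_1 sends each 2-simplex [p,q,r] to [q,r] − [p,r] + [p,q]. For instance
  ∂ace = ce − ae + ac,
  ∂bef = ef − bf + be.
The resulting 15×10 matrix has rank 10, and its Smith normal form has invariant factors (1,1,1,1,1,1,1,1,1,2).

Reading off H_k = ker ∂_k / im ∂_{k+1}:

  H_0: rank C_0 − rank ∂_1 = 6 − 5 = 1, and the invariant factors of ∂_1 are all 1, so H_0 = Z.

(K is a triangulation of the real projective plane RP^2.)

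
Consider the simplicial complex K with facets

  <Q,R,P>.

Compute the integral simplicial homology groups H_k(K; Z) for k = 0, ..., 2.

Fix the vertex order P < Q < R and write every simplex with vertices in increasing order. Then dim K = 2 and the simplices of K are:

  0-simplices (3): P, Q, R
  1-simplices (3): PQ, PR, QR
  2-simplices (1): PQR

Hence C_0 ≅ Z^3, C_1 ≅ Z^3, C_2 ≅ Z^1.

The boundary map ∂_1: C_1 → C_0 maps an edge to its endpoints' difference, ∂[p,q] = q − p. For instance
  ∂QR = R − Q.
The resulting 3×3 matrix has rank 2, and its Smith normal form has invariant factors (1,1).

Boundary ∂_2: C_2 → C_1 acts by ∂[p,q,r] = [q,r] − [p,r] + [p,q]. For instance
  ∂PQR = QR − PR + PQ.
This gives a 3×1 integer matrix of rank 1; reducing to Smith normal form yields diagonal entries (1).

From H_k ≅ ker(∂_k) / im(∂_{k+1}) we obtain:

  H_0: rank C_0 − rank ∂_1 = 3 − 2 = 1, and the invariant factors of ∂_1 are all 1, so H_0 = Z.
  H_1: rank ker ∂_1 − rank ∂_2 = (3 − 2) − 1 = 0, and the invariant factors of ∂_2 are all 1, so H_1 = 0.
  H_2: rank ker ∂_2 − rank ∂_3 = (1 − 1) − 0 = 0, and there is no ∂_3, so H_2 = 0.

As a check, the Euler characteristic is 3 − 3 + 1 = 1, which agrees with 1 − 0 + 0 = 1.

H_0 = Z,  H_1 = 0,  H_2 = 0.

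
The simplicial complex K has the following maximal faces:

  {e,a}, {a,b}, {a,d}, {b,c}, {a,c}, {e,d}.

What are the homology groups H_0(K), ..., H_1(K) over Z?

H_0 = Z,  H_1 = Z^2.

Take the total order a < b < c < d < e on the vertex set. Then K (dimension 1) consists of the simplices:

  0-simplices (5): a, b, c, d, e
  1-simplices (6): ab, ac, ad, ae, bc, de

so the chain groups are C_0 ≅ Z^5, C_1 ≅ Z^6.

∂_1: C_1 → C_0 sends each edge [p,q] (with p < q) to q − p. For instance
  ∂ac = c − a.
The resulting 5×6 matrix has rank 4, and its Smith normal form has invariant factors (1,1,1,1).

Reading off H_k = ker ∂_k / im ∂_{k+1}:

  H_0: rank C_0 − rank ∂_1 = 5 − 4 = 1, and the invariant factors of ∂_1 are all 1, so H_0 ≅ Z.
  H_1: rank ker ∂_1 − rank ∂_2 = (6 − 4) − 0 = 2, and there is no ∂_2, so H_1 ≅ Z^2.

(K is a triangulation of a wedge of 2 circles.)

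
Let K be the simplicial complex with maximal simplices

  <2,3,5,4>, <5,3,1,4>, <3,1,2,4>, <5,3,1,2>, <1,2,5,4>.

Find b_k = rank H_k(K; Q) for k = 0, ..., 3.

Order the vertices as 1 < 2 < 3 < 4 < 5. Listing each simplex with vertices in this order, K has dimension 3 with simplices:

  0-simplices (5): [1], [2], [3], [4], [5]
  1-simplices (10): [1,2], [1,3], [1,4], [1,5], [2,3], [2,4], [2,5], [3,4], [3,5], [4,5]
  2-simplices (10): [1,2,3], [1,2,4], [1,2,5], [1,3,4], [1,3,5], [1,4,5], [2,3,4], [2,3,5], [2,4,5], [3,4,5]
  3-simplices (5): [1,2,3,4], [1,2,3,5], [1,2,4,5], [1,3,4,5], [2,3,4,5]

Hence C_0 ≅ Z^5, C_1 ≅ Z^10, C_2 ≅ Z^10, C_3 ≅ Z^5.

Boundary ∂_1: C_1 → C_0 maps an edge to its endpoints' difference, ∂[p,q] = q − p. For instance
  ∂[1,2] = [2] − [1].
The resulting 5×10 matrix has rank 4, and its Smith normal form has invariant factors (1,1,1,1).

Boundary ∂_2: C_2 → C_1 sends each 2-simplex [p,q,r] to [q,r] − [p,r] + [p,q]. For instance
  ∂[2,4,5] = [4,5] − [2,5] + [2,4],
  ∂[1,2,3] = [2,3] − [1,3] + [1,2].
This gives a 10×10 integer matrix of rank 6; reducing to Smith normal form yields diagonal entries (1,1,1,1,1,1).

The boundary map ∂_3: C_3 → C_2 sends each 3-simplex σ to the alternating sum Σ_i (−1)^i (σ with its i-th vertex removed). For instance
  ∂[2,3,4,5] = [3,4,5] − [2,4,5] + [2,3,5] − [2,3,4],
  ∂[1,2,3,4] = [2,3,4] − [1,3,4] + [1,2,4] − [1,2,3].
The 10×5 boundary matrix has rank 4 and Smith normal form diag(1,1,1,1).

From H_k ≅ ker(∂_k) / im(∂_{k+1}) we obtain:

  H_0: rank C_0 − rank ∂_1 = 5 − 4 = 1, and the invariant factors of ∂_1 are all 1, so H_0 ≅ Z.
  H_1: rank ker ∂_1 − rank ∂_2 = (10 − 4) − 6 = 0, and the invariant factors of ∂_2 are all 1, so H_1 ≅ 0.
  H_2: rank ker ∂_2 − rank ∂_3 = (10 − 6) − 4 = 0, and the invariant factors of ∂_3 are all 1, so H_2 ≅ 0.
  H_3: rank ker ∂_3 − rank ∂_4 = (5 − 4) − 0 = 1, and there is no ∂_4, so H_3 ≅ Z.

Hence the Betti numbers are b_0 = 1, b_1 = 0, b_2 = 0, b_3 = 1.

b_0 = 1, b_1 = 0, b_2 = 0, b_3 = 1.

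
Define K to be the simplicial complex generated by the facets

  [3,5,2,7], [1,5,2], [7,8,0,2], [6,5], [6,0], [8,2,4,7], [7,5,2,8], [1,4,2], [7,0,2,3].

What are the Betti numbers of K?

Order the vertices as 0 < 1 < 2 < 3 < 4 < 5 < 6 < 7 < 8. Listing each simplex with vertices in this order, K has dimension 3 with simplices:

  0-simplices (9): [0], [1], [2], [3], [4], [5], [6], [7], [8]
  1-simplices (21): [0,2], [0,3], [0,6], [0,7], [0,8], [1,2], [1,4], [1,5], [2,3], [2,4], [2,5], [2,7], [2,8], [3,5], [3,7], [4,7], [4,8], [5,6], [5,7], [5,8], [7,8]
  2-simplices (17): [0,2,3], [0,2,7], [0,2,8], [0,3,7], [0,7,8], [1,2,4], [1,2,5], [2,3,5], [2,3,7], [2,4,7], [2,4,8], [2,5,7], [2,5,8], [2,7,8], [3,5,7], [4,7,8], [5,7,8]
  3-simplices (5): [0,2,3,7], [0,2,7,8], [2,3,5,7], [2,4,7,8], [2,5,7,8]

Hence C_0 ≅ Z^9, C_1 ≅ Z^21, C_2 ≅ Z^17, C_3 ≅ Z^5.

The boundary map ∂_1: C_1 → C_0 is given by ∂[p,q] = [q] − [p]. For instance
  ∂[2,4] = [4] − [2].
The resulting 9×21 matrix has rank 8, and its Smith normal form has invariant factors (1,1,1,1,1,1,1,1).

∂_2: C_2 → C_1 sends each 2-simplex [p,q,r] to [q,r] − [p,r] + [p,q]. For instance
  ∂[2,4,8] = [4,8] − [2,8] + [2,4],
  ∂[2,4,7] = [4,7] − [2,7] + [2,4].
The resulting 21×17 matrix has rank 12, and its Smith normal form has invariant factors (1,1,1,1,1,1,1,1,1,1,1,1).

Boundary ∂_3: C_3 → C_2 sends each 3-simplex σ to the alternating sum Σ_i (−1)^i (σ with its i-th vertex removed). For instance
  ∂[0,2,3,7] = [2,3,7] − [0,3,7] + [0,2,7] − [0,2,3],
  ∂[0,2,7,8] = [2,7,8] − [0,7,8] + [0,2,8] − [0,2,7].
This gives a 17×5 integer matrix of rank 5; reducing to Smith normal form yields diagonal entries (1,1,1,1,1).

Computing H_k = (kernel of ∂_k) / (image of ∂_{k+1}):

  H_0: rank C_0 − rank ∂_1 = 9 − 8 = 1, and the invariant factors of ∂_1 are all 1, so H_0 ≅ Z.
  H_1: rank ker ∂_1 − rank ∂_2 = (21 − 8) − 12 = 1, and the invariant factors of ∂_2 are all 1, so H_1 ≅ Z.
  H_2: rank ker ∂_2 − rank ∂_3 = (17 − 12) − 5 = 0, and the invariant factors of ∂_3 are all 1, so H_2 ≅ 0.
  H_3: rank ker ∂_3 − rank ∂_4 = (5 − 5) − 0 = 0, and there is no ∂_4, so H_3 ≅ 0.

Hence the Betti numbers are b_0 = 1, b_1 = 1, b_2 = 0, b_3 = 0.

b_0 = 1, b_1 = 1, b_2 = 0, b_3 = 0.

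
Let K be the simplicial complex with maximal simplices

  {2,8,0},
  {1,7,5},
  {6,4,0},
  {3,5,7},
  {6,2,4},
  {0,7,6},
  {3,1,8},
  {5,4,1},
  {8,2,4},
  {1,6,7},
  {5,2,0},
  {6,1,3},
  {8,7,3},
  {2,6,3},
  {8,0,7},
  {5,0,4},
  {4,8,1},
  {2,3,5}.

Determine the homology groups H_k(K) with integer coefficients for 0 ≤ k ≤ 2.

We work with the vertex ordering 0 < 1 < 2 < 3 < 4 < 5 < 6 < 7 < 8. The simplices of K, each written with vertices in increasing order, are:

  0-simplices (9): [0], [1], [2], [3], [4], [5], [6], [7], [8]
  1-simplices (27): (27 of them)
  2-simplices (18): [0,2,5], [0,2,8], [0,4,5], [0,4,6], [0,6,7], [0,7,8], [1,3,6], [1,3,8], [1,4,5], [1,4,8], [1,5,7], [1,6,7], [2,3,5], [2,3,6], [2,4,6], [2,4,8], [3,5,7], [3,7,8]

giving chain groups C_0 ≅ Z^9, C_1 ≅ Z^27, C_2 ≅ Z^18.

The boundary map ∂_1: C_1 → C_0 sends each edge [p,q] (with p < q) to q − p. For instance
  ∂[1,8] = [8] − [1].
This gives a 9×27 integer matrix of rank 8; reducing to Smith normal form yields diagonal entries (1,1,1,1,1,1,1,1).

Boundary ∂_2: C_2 → C_1 sends each 2-simplex [p,q,r] to [q,r] − [p,r] + [p,q]. For instance
  ∂[3,5,7] = [5,7] − [3,7] + [3,5],
  ∂[0,2,8] = [2,8] − [0,8] + [0,2].
As a 27×18 matrix over Z this has rank 18, with invariant factors (1,1,1,1,1,1,1,1,1,1,1,1,1,1,1,1,1,2).

Reading off H_k = ker ∂_k / im ∂_{k+1}:

  H_0: rank C_0 − rank ∂_1 = 9 − 8 = 1, and the invariant factors of ∂_1 are all 1, so H_0 ≅ Z.
  H_1: rank ker ∂_1 − rank ∂_2 = (27 − 8) − 18 = 1, and ∂_2 has invariant factor 2 > 1, so H_1 ≅ Z × Z/2.
  H_2: rank ker ∂_2 − rank ∂_3 = (18 − 18) − 0 = 0, and there is no ∂_3, so H_2 ≅ 0.

As a check, the Euler characteristic is 9 − 27 + 18 = 0, which agrees with 1 − 1 + 0 = 0.

H_0 ≅ Z,  H_1 ≅ Z × Z/2,  H_2 = 0.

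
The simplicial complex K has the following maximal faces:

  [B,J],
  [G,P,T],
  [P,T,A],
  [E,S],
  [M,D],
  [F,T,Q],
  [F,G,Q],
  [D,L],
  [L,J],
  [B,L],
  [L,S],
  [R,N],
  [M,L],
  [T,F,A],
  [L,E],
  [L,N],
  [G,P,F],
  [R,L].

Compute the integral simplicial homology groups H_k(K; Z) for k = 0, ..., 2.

H_0 = Z^2,  H_1 = Z^5,  H_2 = 0.

Take the total order A < B < D < E < F < G < J < L < M < N < P < Q < R < S < T on the vertex set. Then K (dimension 2) consists of the simplices:

  0-simplices (15): A, B, D, E, F, G, J, L, M, N, P, Q, R, S, T
  1-simplices (24): AF, AP, AT, BJ, BL, DL, DM, EL, ES, FG, FP, FQ, FT, GP, GQ, GT, JL, LM, LN, LR, LS, NR, PT, QT
  2-simplices (6): AFT, APT, FGP, FGQ, FQT, GPT

giving chain groups C_0 ≅ Z^15, C_1 ≅ Z^24, C_2 ≅ Z^6.

The boundary map ∂_1: C_1 → C_0 maps an edge to its endpoints' difference, ∂[p,q] = q − p. For instance
  ∂DM = M − D.
The 15×24 boundary matrix has rank 13 and Smith normal form diag(1,1,1,1,1,1,1,1,1,1,1,1,1).

Boundary ∂_2: C_2 → C_1 maps a triangle to the signed sum of its edges. For instance
  ∂FGQ = GQ − FQ + FG,
  ∂APT = PT − AT + AP.
The 24×6 boundary matrix has rank 6 and Smith normal form diag(1,1,1,1,1,1).

Reading off H_k = ker ∂_k / im ∂_{k+1}:

  H_0: rank C_0 − rank ∂_1 = 15 − 13 = 2, and the invariant factors of ∂_1 are all 1, so H_0 ≅ Z^2.
  H_1: rank ker ∂_1 − rank ∂_2 = (24 − 13) − 6 = 5, and the invariant factors of ∂_2 are all 1, so H_1 ≅ Z^5.
  H_2: rank ker ∂_2 − rank ∂_3 = (6 − 6) − 0 = 0, and there is no ∂_3, so H_2 ≅ 0.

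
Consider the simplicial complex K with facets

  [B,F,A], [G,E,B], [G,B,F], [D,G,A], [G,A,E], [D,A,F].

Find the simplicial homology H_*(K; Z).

We work with the vertex ordering A < B < D < E < F < G. The simplices of K, each written with vertices in increasing order, are:

  0-simplices (6): A, B, D, E, F, G
  1-simplices (12): AB, AD, AE, AF, AG, BE, BF, BG, DF, DG, EG, FG
  2-simplices (6): ABF, ADF, ADG, AEG, BEG, BFG

giving chain groups C_0 ≅ Z^6, C_1 ≅ Z^12, C_2 ≅ Z^6.

∂_1: C_1 → C_0 sends each edge [p,q] (with p < q) to q − p. For instance
  ∂DG = G − D.
The resulting 6×12 matrix has rank 5, and its Smith normal form has invariant factors (1,1,1,1,1).

∂_2: C_2 → C_1 sends each 2-simplex [p,q,r] to [q,r] − [p,r] + [p,q]. For instance
  ∂BFG = FG − BG + BF,
  ∂AEG = EG − AG + AE.
The resulting 12×6 matrix has rank 6, and its Smith normal form has invariant factors (1,1,1,1,1,1).

Computing H_k = (kernel of ∂_k) / (image of ∂_{k+1}):

  H_0: rank C_0 − rank ∂_1 = 6 − 5 = 1, and the invariant factors of ∂_1 are all 1, so H_0 ≅ Z.
  H_1: rank ker ∂_1 − rank ∂_2 = (12 − 5) − 6 = 1, and the invariant factors of ∂_2 are all 1, so H_1 ≅ Z.
  H_2: rank ker ∂_2 − rank ∂_3 = (6 − 6) − 0 = 0, and there is no ∂_3, so H_2 ≅ 0.

H_0 ≅ Z,  H_1 ≅ Z,  H_2 = 0.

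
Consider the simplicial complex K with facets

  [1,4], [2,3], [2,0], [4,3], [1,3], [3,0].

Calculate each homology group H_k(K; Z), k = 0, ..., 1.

We work with the vertex ordering 0 < 1 < 2 < 3 < 4. The simplices of K, each written with vertices in increasing order, are:

  0-simplices (5): [0], [1], [2], [3], [4]
  1-simplices (6): [0,2], [0,3], [1,3], [1,4], [2,3], [3,4]

Hence C_0 ≅ Z^5, C_1 ≅ Z^6.

The boundary map ∂_1: C_1 → C_0 sends each edge [p,q] (with p < q) to q − p. For instance
  ∂[1,3] = [3] − [1].
The resulting 5×6 matrix has rank 4, and its Smith normal form has invariant factors (1,1,1,1).

Now H_k = ker ∂_k / im ∂_{k+1}, so:

  H_0: rank C_0 − rank ∂_1 = 5 − 4 = 1, and the invariant factors of ∂_1 are all 1, so H_0 = Z.
  H_1: rank ker ∂_1 − rank ∂_2 = (6 − 4) − 0 = 2, and there is no ∂_2, so H_1 = Z^2.

As a check, the Euler characteristic is 5 − 6 = -1, which agrees with 1 − 2 = -1.
(K is a triangulation of a wedge of 2 circles.)

H_0 ≅ Z,  H_1 ≅ Z^2.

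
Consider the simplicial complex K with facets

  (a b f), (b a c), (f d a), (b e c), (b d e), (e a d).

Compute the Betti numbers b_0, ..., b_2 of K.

Order the vertices as a < b < c < d < e < f. Listing each simplex with vertices in this order, K has dimension 2 with simplices:

  0-simplices (6): a, b, c, d, e, f
  1-simplices (12): ab, ac, ad, ae, af, bc, bd, be, bf, ce, de, df
  2-simplices (6): abc, abf, ade, adf, bce, bde

so the chain groups are C_0 ≅ Z^6, C_1 ≅ Z^12, C_2 ≅ Z^6.

The boundary map ∂_1: C_1 → C_0 sends each edge [p,q] (with p < q) to q − p. For instance
  ∂ce = e − c.
As a 6×12 matrix over Z this has rank 5, with invariant factors (1,1,1,1,1).

∂_2: C_2 → C_1 maps a triangle to the signed sum of its edges. For instance
  ∂ade = de − ae + ad,
  ∂bce = ce − be + bc.
This gives a 12×6 integer matrix of rank 6; reducing to Smith normal form yields diagonal entries (1,1,1,1,1,1).

Reading off H_k = ker ∂_k / im ∂_{k+1}:

  H_0: rank C_0 − rank ∂_1 = 6 − 5 = 1, and the invariant factors of ∂_1 are all 1, so H_0 = Z.
  H_1: rank ker ∂_1 − rank ∂_2 = (12 − 5) − 6 = 1, and the invariant factors of ∂_2 are all 1, so H_1 = Z.
  H_2: rank ker ∂_2 − rank ∂_3 = (6 − 6) − 0 = 0, and there is no ∂_3, so H_2 = 0.

Hence the Betti numbers are b_0 = 1, b_1 = 1, b_2 = 0.

b_0 = 1, b_1 = 1, b_2 = 0.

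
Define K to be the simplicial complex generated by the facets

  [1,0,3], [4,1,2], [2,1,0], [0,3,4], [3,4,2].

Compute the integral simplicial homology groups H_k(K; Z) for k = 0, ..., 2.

Fix the vertex order 0 < 1 < 2 < 3 < 4 and write every simplex with vertices in increasing order. Then dim K = 2 and the simplices of K are:

  0-simplices (5): [0], [1], [2], [3], [4]
  1-simplices (10): [0,1], [0,2], [0,3], [0,4], [1,2], [1,3], [1,4], [2,3], [2,4], [3,4]
  2-simplices (5): [0,1,2], [0,1,3], [0,3,4], [1,2,4], [2,3,4]

giving chain groups C_0 ≅ Z^5, C_1 ≅ Z^10, C_2 ≅ Z^5.

The boundary map ∂_1: C_1 → C_0 sends each edge [p,q] (with p < q) to q − p. For instance
  ∂[1,3] = [3] − [1].
The resulting 5×10 matrix has rank 4, and its Smith normal form has invariant factors (1,1,1,1).

The boundary map ∂_2: C_2 → C_1 sends each 2-simplex [p,q,r] to [q,r] − [p,r] + [p,q]. For instance
  ∂[1,2,4] = [2,4] − [1,4] + [1,2],
  ∂[0,1,3] = [1,3] − [0,3] + [0,1].
The 10×5 boundary matrix has rank 5 and Smith normal form diag(1,1,1,1,1).

From H_k ≅ ker(∂_k) / im(∂_{k+1}) we obtain:

  H_0: rank C_0 − rank ∂_1 = 5 − 4 = 1, and the invariant factors of ∂_1 are all 1, so H_0 ≅ Z.
  H_1: rank ker ∂_1 − rank ∂_2 = (10 − 4) − 5 = 1, and the invariant factors of ∂_2 are all 1, so H_1 ≅ Z.
  H_2: rank ker ∂_2 − rank ∂_3 = (5 − 5) − 0 = 0, and there is no ∂_3, so H_2 ≅ 0.

As a check, the Euler characteristic is 5 − 10 + 5 = 0, which agrees with 1 − 1 + 0 = 0.

H_0 = Z,  H_1 = Z,  H_2 = 0.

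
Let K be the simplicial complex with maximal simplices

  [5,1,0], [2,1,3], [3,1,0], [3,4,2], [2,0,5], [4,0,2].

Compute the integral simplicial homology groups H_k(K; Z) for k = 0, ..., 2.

Fix the vertex order 0 < 1 < 2 < 3 < 4 < 5 and write every simplex with vertices in increasing order. Then dim K = 2 and the simplices of K are:

  0-simplices (6): [0], [1], [2], [3], [4], [5]
  1-simplices (12): [0,1], [0,2], [0,3], [0,4], [0,5], [1,2], [1,3], [1,5], [2,3], [2,4], [2,5], [3,4]
  2-simplices (6): [0,1,3], [0,1,5], [0,2,4], [0,2,5], [1,2,3], [2,3,4]

Hence C_0 ≅ Z^6, C_1 ≅ Z^12, C_2 ≅ Z^6.

The boundary map ∂_1: C_1 → C_0 maps an edge to its endpoints' difference, ∂[p,q] = q − p. For instance
  ∂[3,4] = [4] − [3].
As a 6×12 matrix over Z this has rank 5, with invariant factors (1,1,1,1,1).

Boundary ∂_2: C_2 → C_1 sends each 2-simplex [p,q,r] to [q,r] − [p,r] + [p,q]. For instance
  ∂[0,2,5] = [2,5] − [0,5] + [0,2],
  ∂[0,2,4] = [2,4] − [0,4] + [0,2].
As a 12×6 matrix over Z this has rank 6, with invariant factors (1,1,1,1,1,1).

Now H_k = ker ∂_k / im ∂_{k+1}, so:

  H_0: rank C_0 − rank ∂_1 = 6 − 5 = 1, and the invariant factors of ∂_1 are all 1, so H_0 = Z.
  H_1: rank ker ∂_1 − rank ∂_2 = (12 − 5) − 6 = 1, and the invariant factors of ∂_2 are all 1, so H_1 = Z.
  H_2: rank ker ∂_2 − rank ∂_3 = (6 − 6) − 0 = 0, and there is no ∂_3, so H_2 = 0.

(K is a triangulation of the cylinder S^1 x I.)

H_0 = Z,  H_1 = Z,  H_2 = 0.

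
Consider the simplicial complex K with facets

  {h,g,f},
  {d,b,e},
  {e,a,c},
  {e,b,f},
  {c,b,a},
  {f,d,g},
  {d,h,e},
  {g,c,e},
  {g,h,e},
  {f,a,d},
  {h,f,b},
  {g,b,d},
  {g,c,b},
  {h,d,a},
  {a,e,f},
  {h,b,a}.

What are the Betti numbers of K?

Fix the vertex order a < b < c < d < e < f < g < h and write every simplex with vertices in increasing order. Then dim K = 2 and the simplices of K are:

  0-simplices (8): a, b, c, d, e, f, g, h
  1-simplices (24): ab, ac, ad, ae, af, ah, bc, bd, be, bf, bg, bh, ce, cg, de, df, dg, dh, ef, eg, eh, fg, fh, gh
  2-simplices (16): abc, abh, ace, adf, adh, aef, bcg, bde, bdg, bef, bfh, ceg, deh, dfg, egh, fgh

so the chain groups are C_0 ≅ Z^8, C_1 ≅ Z^24, C_2 ≅ Z^16.

The boundary map ∂_1: C_1 → C_0 maps an edge to its endpoints' difference, ∂[p,q] = q − p.
The 8×24 boundary matrix has rank 7 and Smith normal form diag(1,1,1,1,1,1,1).

The boundary map ∂_2: C_2 → C_1 acts by ∂[p,q,r] = [q,r] − [p,r] + [p,q]. For instance
  ∂bfh = fh − bh + bf,
  ∂aef = ef − af + ae.
As a 24×16 matrix over Z this has rank 15, with invariant factors (1,1,1,1,1,1,1,1,1,1,1,1,1,1,1).

From H_k ≅ ker(∂_k) / im(∂_{k+1}) we obtain:

  H_0: rank C_0 − rank ∂_1 = 8 − 7 = 1, and the invariant factors of ∂_1 are all 1, so H_0 = Z.
  H_1: rank ker ∂_1 − rank ∂_2 = (24 − 7) − 15 = 2, and the invariant factors of ∂_2 are all 1, so H_1 = Z^2.
  H_2: rank ker ∂_2 − rank ∂_3 = (16 − 15) − 0 = 1, and there is no ∂_3, so H_2 = Z.

Hence the Betti numbers are b_0 = 1, b_1 = 2, b_2 = 1.

b_0 = 1, b_1 = 2, b_2 = 1.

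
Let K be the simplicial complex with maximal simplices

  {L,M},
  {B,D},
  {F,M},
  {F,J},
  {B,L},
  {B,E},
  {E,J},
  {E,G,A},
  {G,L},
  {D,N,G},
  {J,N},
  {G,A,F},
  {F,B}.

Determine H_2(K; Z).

Fix the vertex order A < B < D < E < F < G < J < L < M < N and write every simplex with vertices in increasing order. Then dim K = 2 and the simplices of K are:

  0-simplices (10): A, B, D, E, F, G, J, L, M, N
  1-simplices (18): AE, AF, AG, BD, BE, BF, BL, DG, DN, EG, EJ, FG, FJ, FM, GL, GN, JN, LM
  2-simplices (3): AEG, AFG, DGN

Hence C_0 ≅ Z^10, C_1 ≅ Z^18, C_2 ≅ Z^3.

The boundary map ∂_1: C_1 → C_0 maps an edge to its endpoints' difference, ∂[p,q] = q − p. For instance
  ∂BD = D − B.
The resulting 10×18 matrix has rank 9, and its Smith normal form has invariant factors (1,1,1,1,1,1,1,1,1).

Boundary ∂_2: C_2 → C_1 acts by ∂[p,q,r] = [q,r] − [p,r] + [p,q]. For instance
  ∂AEG = EG − AG + AE,
  ∂AFG = FG − AG + AF.
This gives a 18×3 integer matrix of rank 3; reducing to Smith normal form yields diagonal entries (1,1,1).

From H_k ≅ ker(∂_k) / im(∂_{k+1}) we obtain:

  H_2: rank ker ∂_2 − rank ∂_3 = (3 − 3) − 0 = 0, and there is no ∂_3, so H_2 = 0.

H_2 = 0.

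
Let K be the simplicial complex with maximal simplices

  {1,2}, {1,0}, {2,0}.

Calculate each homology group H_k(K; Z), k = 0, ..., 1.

H_0 ≅ Z,  H_1 ≅ Z.

Order the vertices as 0 < 1 < 2. Listing each simplex with vertices in this order, K has dimension 1 with simplices:

  0-simplices (3): [0], [1], [2]
  1-simplices (3): [0,1], [0,2], [1,2]

so the chain groups are C_0 ≅ Z^3, C_1 ≅ Z^3.

The boundary map ∂_1: C_1 → C_0 maps an edge to its endpoints' difference, ∂[p,q] = q − p. For instance
  ∂[0,1] = [1] − [0].
As a 3×3 matrix over Z this has rank 2, with invariant factors (1,1).

Computing H_k = (kernel of ∂_k) / (image of ∂_{k+1}):

  H_0: rank C_0 − rank ∂_1 = 3 − 2 = 1, and the invariant factors of ∂_1 are all 1, so H_0 = Z.
  H_1: rank ker ∂_1 − rank ∂_2 = (3 − 2) − 0 = 1, and there is no ∂_2, so H_1 = Z.

As a check, the Euler characteristic is 3 − 3 = 0, which agrees with 1 − 1 = 0.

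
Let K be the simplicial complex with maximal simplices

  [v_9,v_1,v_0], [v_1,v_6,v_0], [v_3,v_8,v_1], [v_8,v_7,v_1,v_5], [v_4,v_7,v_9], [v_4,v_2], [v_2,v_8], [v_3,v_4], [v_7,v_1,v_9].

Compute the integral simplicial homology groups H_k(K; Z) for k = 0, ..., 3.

H_0 ≅ Z,  H_1 ≅ Z^2,  H_2 = 0,  H_3 = 0.

Order the vertices as v_0 < v_1 < v_2 < v_3 < v_4 < v_5 < v_6 < v_7 < v_8 < v_9. Listing each simplex with vertices in this order, K has dimension 3 with simplices:

  0-simplices (10): [v_0], [v_1], [v_2], [v_3], [v_4], [v_5], [v_6], [v_7], [v_8], [v_9]
  1-simplices (19): (19 of them)
  2-simplices (9): [v_0,v_1,v_6], [v_0,v_1,v_9], [v_1,v_3,v_8], [v_1,v_5,v_7], [v_1,v_5,v_8], [v_1,v_7,v_8], [v_1,v_7,v_9], [v_4,v_7,v_9], [v_5,v_7,v_8]
  3-simplices (1): [v_1,v_5,v_7,v_8]

giving chain groups C_0 ≅ Z^10, C_1 ≅ Z^19, C_2 ≅ Z^9, C_3 ≅ Z^1.

∂_1: C_1 → C_0 sends each edge [p,q] (with p < q) to q − p.
As a 10×19 matrix over Z this has rank 9, with invariant factors (1,1,1,1,1,1,1,1,1).

Boundary ∂_2: C_2 → C_1 sends each 2-simplex [p,q,r] to [q,r] − [p,r] + [p,q]. For instance
  ∂[v_4,v_7,v_9] = [v_7,v_9] − [v_4,v_9] + [v_4,v_7],
  ∂[v_1,v_7,v_8] = [v_7,v_8] − [v_1,v_8] + [v_1,v_7].
The resulting 19×9 matrix has rank 8, and its Smith normal form has invariant factors (1,1,1,1,1,1,1,1).

The boundary map ∂_3: C_3 → C_2 sends each 3-simplex σ to the alternating sum Σ_i (−1)^i (σ with its i-th vertex removed). For instance
  ∂[v_1,v_5,v_7,v_8] = [v_5,v_7,v_8] − [v_1,v_7,v_8] + [v_1,v_5,v_8] − [v_1,v_5,v_7].
The 9×1 boundary matrix has rank 1 and Smith normal form diag(1).

Reading off H_k = ker ∂_k / im ∂_{k+1}:

  H_0: rank C_0 − rank ∂_1 = 10 − 9 = 1, and the invariant factors of ∂_1 are all 1, so H_0 ≅ Z.
  H_1: rank ker ∂_1 − rank ∂_2 = (19 − 9) − 8 = 2, and the invariant factors of ∂_2 are all 1, so H_1 ≅ Z^2.
  H_2: rank ker ∂_2 − rank ∂_3 = (9 − 8) − 1 = 0, and the invariant factors of ∂_3 are all 1, so H_2 ≅ 0.
  H_3: rank ker ∂_3 − rank ∂_4 = (1 − 1) − 0 = 0, and there is no ∂_4, so H_3 ≅ 0.

As a check, the Euler characteristic is 10 − 19 + 9 − 1 = -1, which agrees with 1 − 2 + 0 − 0 = -1.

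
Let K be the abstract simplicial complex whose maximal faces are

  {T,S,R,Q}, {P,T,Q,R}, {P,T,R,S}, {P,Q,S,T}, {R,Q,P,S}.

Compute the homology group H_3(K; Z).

H_3 = Z.

Order the vertices as P < Q < R < S < T. Listing each simplex with vertices in this order, K has dimension 3 with simplices:

  0-simplices (5): P, Q, R, S, T
  1-simplices (10): PQ, PR, PS, PT, QR, QS, QT, RS, RT, ST
  2-simplices (10): PQR, PQS, PQT, PRS, PRT, PST, QRS, QRT, QST, RST
  3-simplices (5): PQRS, PQRT, PQST, PRST, QRST

giving chain groups C_0 ≅ Z^5, C_1 ≅ Z^10, C_2 ≅ Z^10, C_3 ≅ Z^5.

The boundary map ∂_1: C_1 → C_0 is given by ∂[p,q] = [q] − [p]. For instance
  ∂QT = T − Q.
The 5×10 boundary matrix has rank 4 and Smith normal form diag(1,1,1,1).

Boundary ∂_2: C_2 → C_1 acts by ∂[p,q,r] = [q,r] − [p,r] + [p,q]. For instance
  ∂PQS = QS − PS + PQ,
  ∂PRT = RT − PT + PR.
This gives a 10×10 integer matrix of rank 6; reducing to Smith normal form yields diagonal entries (1,1,1,1,1,1).

∂_3: C_3 → C_2 sends each 3-simplex σ to the alternating sum Σ_i (−1)^i (σ with its i-th vertex removed). For instance
  ∂QRST = RST − QST + QRT − QRS,
  ∂PQRT = QRT − PRT + PQT − PQR.
As a 10×5 matrix over Z this has rank 4, with invariant factors (1,1,1,1).

Now H_k = ker ∂_k / im ∂_{k+1}, so:

  H_3: rank ker ∂_3 − rank ∂_4 = (5 − 4) − 0 = 1, and there is no ∂_4, so H_3 ≅ Z.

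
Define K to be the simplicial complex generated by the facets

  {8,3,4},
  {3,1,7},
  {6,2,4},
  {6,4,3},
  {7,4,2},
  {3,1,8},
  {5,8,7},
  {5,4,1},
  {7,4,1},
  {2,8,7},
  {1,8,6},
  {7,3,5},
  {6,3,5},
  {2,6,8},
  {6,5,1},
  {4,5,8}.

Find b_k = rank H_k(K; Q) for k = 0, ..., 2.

Order the vertices as 1 < 2 < 3 < 4 < 5 < 6 < 7 < 8. Listing each simplex with vertices in this order, K has dimension 2 with simplices:

  0-simplices (8): [1], [2], [3], [4], [5], [6], [7], [8]
  1-simplices (24): (24 of them)
  2-simplices (16): [1,3,7], [1,3,8], [1,4,5], [1,4,7], [1,5,6], [1,6,8], [2,4,6], [2,4,7], [2,6,8], [2,7,8], [3,4,6], [3,4,8], [3,5,6], [3,5,7], [4,5,8], [5,7,8]

so the chain groups are C_0 ≅ Z^8, C_1 ≅ Z^24, C_2 ≅ Z^16.

∂_1: C_1 → C_0 sends each edge [p,q] (with p < q) to q − p. For instance
  ∂[5,7] = [7] − [5].
The 8×24 boundary matrix has rank 7 and Smith normal form diag(1,1,1,1,1,1,1).

The boundary map ∂_2: C_2 → C_1 sends each 2-simplex [p,q,r] to [q,r] − [p,r] + [p,q]. For instance
  ∂[3,4,8] = [4,8] − [3,8] + [3,4],
  ∂[1,6,8] = [6,8] − [1,8] + [1,6].
As a 24×16 matrix over Z this has rank 15, with invariant factors (1,1,1,1,1,1,1,1,1,1,1,1,1,1,1).

Now H_k = ker ∂_k / im ∂_{k+1}, so:

  H_0: rank C_0 − rank ∂_1 = 8 − 7 = 1, and the invariant factors of ∂_1 are all 1, so H_0 = Z.
  H_1: rank ker ∂_1 − rank ∂_2 = (24 − 7) − 15 = 2, and the invariant factors of ∂_2 are all 1, so H_1 = Z^2.
  H_2: rank ker ∂_2 − rank ∂_3 = (16 − 15) − 0 = 1, and there is no ∂_3, so H_2 = Z.

Hence the Betti numbers are b_0 = 1, b_1 = 2, b_2 = 1.

b_0 = 1, b_1 = 2, b_2 = 1.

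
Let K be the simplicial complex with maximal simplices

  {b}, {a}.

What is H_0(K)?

Fix the vertex order a < b and write every simplex with vertices in increasing order. Then dim K = 0 and the simplices of K are:

  0-simplices (2): a, b

giving chain groups C_0 ≅ Z^2.

Now H_k = ker ∂_k / im ∂_{k+1}, so:

  H_0: rank C_0 − rank ∂_1 = 2 − 0 = 2, and there is no ∂_1, so H_0 = Z^2.

(K is a triangulation of a set of 2 points.)

H_0 = Z^2.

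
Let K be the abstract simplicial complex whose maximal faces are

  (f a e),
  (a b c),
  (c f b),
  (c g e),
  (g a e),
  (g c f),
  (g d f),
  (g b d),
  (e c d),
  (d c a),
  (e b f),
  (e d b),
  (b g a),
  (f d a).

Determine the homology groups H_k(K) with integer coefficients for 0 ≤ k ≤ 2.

H_0 = Z,  H_1 = Z^2,  H_2 = Z.

We work with the vertex ordering a < b < c < d < e < f < g. The simplices of K, each written with vertices in increasing order, are:

  0-simplices (7): a, b, c, d, e, f, g
  1-simplices (21): ab, ac, ad, ae, af, ag, bc, bd, be, bf, bg, cd, ce, cf, cg, de, df, dg, ef, eg, fg
  2-simplices (14): abc, abg, acd, adf, aef, aeg, bcf, bde, bdg, bef, cde, ceg, cfg, dfg

giving chain groups C_0 ≅ Z^7, C_1 ≅ Z^21, C_2 ≅ Z^14.

Boundary ∂_1: C_1 → C_0 maps an edge to its endpoints' difference, ∂[p,q] = q − p. For instance
  ∂bg = g − b.
As a 7×21 matrix over Z this has rank 6, with invariant factors (1,1,1,1,1,1).

Boundary ∂_2: C_2 → C_1 maps a triangle to the signed sum of its edges. For instance
  ∂aef = ef − af + ae,
  ∂cde = de − ce + cd.
This gives a 21×14 integer matrix of rank 13; reducing to Smith normal form yields diagonal entries (1,1,1,1,1,1,1,1,1,1,1,1,1).

From H_k ≅ ker(∂_k) / im(∂_{k+1}) we obtain:

  H_0: rank C_0 − rank ∂_1 = 7 − 6 = 1, and the invariant factors of ∂_1 are all 1, so H_0 = Z.
  H_1: rank ker ∂_1 − rank ∂_2 = (21 − 6) − 13 = 2, and the invariant factors of ∂_2 are all 1, so H_1 = Z^2.
  H_2: rank ker ∂_2 − rank ∂_3 = (14 − 13) − 0 = 1, and there is no ∂_3, so H_2 = Z.

(K is a triangulation of the torus T^2.)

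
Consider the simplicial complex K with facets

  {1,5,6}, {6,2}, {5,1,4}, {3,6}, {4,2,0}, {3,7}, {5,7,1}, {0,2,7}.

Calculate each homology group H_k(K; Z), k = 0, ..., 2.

Order the vertices as 0 < 1 < 2 < 3 < 4 < 5 < 6 < 7. Listing each simplex with vertices in this order, K has dimension 2 with simplices:

  0-simplices (8): [0], [1], [2], [3], [4], [5], [6], [7]
  1-simplices (15): [0,2], [0,4], [0,7], [1,4], [1,5], [1,6], [1,7], [2,4], [2,6], [2,7], [3,6], [3,7], [4,5], [5,6], [5,7]
  2-simplices (5): [0,2,4], [0,2,7], [1,4,5], [1,5,6], [1,5,7]

giving chain groups C_0 ≅ Z^8, C_1 ≅ Z^15, C_2 ≅ Z^5.

Boundary ∂_1: C_1 → C_0 is given by ∂[p,q] = [q] − [p]. For instance
  ∂[0,7] = [7] − [0].
The 8×15 boundary matrix has rank 7 and Smith normal form diag(1,1,1,1,1,1,1).

Boundary ∂_2: C_2 → C_1 acts by ∂[p,q,r] = [q,r] − [p,r] + [p,q]. For instance
  ∂[0,2,4] = [2,4] − [0,4] + [0,2],
  ∂[0,2,7] = [2,7] − [0,7] + [0,2].
This gives a 15×5 integer matrix of rank 5; reducing to Smith normal form yields diagonal entries (1,1,1,1,1).

Reading off H_k = ker ∂_k / im ∂_{k+1}:

  H_0: rank C_0 − rank ∂_1 = 8 − 7 = 1, and the invariant factors of ∂_1 are all 1, so H_0 ≅ Z.
  H_1: rank ker ∂_1 − rank ∂_2 = (15 − 7) − 5 = 3, and the invariant factors of ∂_2 are all 1, so H_1 ≅ Z^3.
  H_2: rank ker ∂_2 − rank ∂_3 = (5 − 5) − 0 = 0, and there is no ∂_3, so H_2 ≅ 0.

H_0 ≅ Z,  H_1 ≅ Z^3,  H_2 = 0.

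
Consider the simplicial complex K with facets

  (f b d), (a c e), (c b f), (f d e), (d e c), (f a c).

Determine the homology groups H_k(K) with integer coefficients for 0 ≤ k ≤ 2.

Fix the vertex order a < b < c < d < e < f and write every simplex with vertices in increasing order. Then dim K = 2 and the simplices of K are:

  0-simplices (6): a, b, c, d, e, f
  1-simplices (12): ac, ae, af, bc, bd, bf, cd, ce, cf, de, df, ef
  2-simplices (6): ace, acf, bcf, bdf, cde, def

Hence C_0 ≅ Z^6, C_1 ≅ Z^12, C_2 ≅ Z^6.

Boundary ∂_1: C_1 → C_0 maps an edge to its endpoints' difference, ∂[p,q] = q − p. For instance
  ∂df = f − d.
This gives a 6×12 integer matrix of rank 5; reducing to Smith normal form yields diagonal entries (1,1,1,1,1).

Boundary ∂_2: C_2 → C_1 maps a triangle to the signed sum of its edges. For instance
  ∂def = ef − df + de,
  ∂bcf = cf − bf + bc.
The resulting 12×6 matrix has rank 6, and its Smith normal form has invariant factors (1,1,1,1,1,1).

Reading off H_k = ker ∂_k / im ∂_{k+1}:

  H_0: rank C_0 − rank ∂_1 = 6 − 5 = 1, and the invariant factors of ∂_1 are all 1, so H_0 ≅ Z.
  H_1: rank ker ∂_1 − rank ∂_2 = (12 − 5) − 6 = 1, and the invariant factors of ∂_2 are all 1, so H_1 ≅ Z.
  H_2: rank ker ∂_2 − rank ∂_3 = (6 − 6) − 0 = 0, and there is no ∂_3, so H_2 ≅ 0.

H_0 ≅ Z,  H_1 ≅ Z,  H_2 = 0.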